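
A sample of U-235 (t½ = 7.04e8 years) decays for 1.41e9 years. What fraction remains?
N/N₀ = (1/2)^(t/t½) = 0.2495 = 25%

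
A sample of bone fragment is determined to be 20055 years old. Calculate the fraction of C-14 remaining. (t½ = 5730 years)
N/N₀ = (1/2)^(t/t½) = 0.08839 = 8.84%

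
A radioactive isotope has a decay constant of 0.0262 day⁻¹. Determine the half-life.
t½ = ln(2)/λ = 26.46 days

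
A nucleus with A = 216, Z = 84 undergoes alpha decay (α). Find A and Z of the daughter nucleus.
Daughter: A = 212, Z = 82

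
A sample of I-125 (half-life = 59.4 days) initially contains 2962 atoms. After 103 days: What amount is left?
N = N₀(1/2)^(t/t½) = 890.4 atoms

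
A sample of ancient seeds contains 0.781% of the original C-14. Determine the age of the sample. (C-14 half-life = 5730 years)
Age = t½ × log₂(1/ratio) = 40110 years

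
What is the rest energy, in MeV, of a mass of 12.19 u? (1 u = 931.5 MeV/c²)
E = mc² = 11350 MeV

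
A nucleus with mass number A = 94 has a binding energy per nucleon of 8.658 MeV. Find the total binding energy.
B.E. = 8.658 × 94 = 813.9 MeV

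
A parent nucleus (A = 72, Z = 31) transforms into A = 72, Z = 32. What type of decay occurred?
ΔA = 0, ΔZ = +1 ⇒ beta-minus decay (β⁻)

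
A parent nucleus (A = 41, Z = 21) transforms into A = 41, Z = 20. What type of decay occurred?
ΔA = 0, ΔZ = -1 ⇒ beta-plus decay (β⁺) or electron capture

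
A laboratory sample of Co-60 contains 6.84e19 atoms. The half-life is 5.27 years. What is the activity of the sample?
A = λN = 8.996e18 decays/year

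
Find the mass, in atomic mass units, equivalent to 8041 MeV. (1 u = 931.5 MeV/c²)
m = E/c² = 8.632 u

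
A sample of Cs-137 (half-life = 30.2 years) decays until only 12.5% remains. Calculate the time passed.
t = t½ × log₂(N₀/N) = 90.6 years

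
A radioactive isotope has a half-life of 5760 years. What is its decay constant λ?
λ = ln(2)/t½ = 1.203e-4 year⁻¹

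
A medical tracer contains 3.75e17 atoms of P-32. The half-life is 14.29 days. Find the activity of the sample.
A = λN = 1.819e16 decays/day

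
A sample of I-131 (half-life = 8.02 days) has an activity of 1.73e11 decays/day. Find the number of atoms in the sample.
N = A/λ = 2.002e12 atoms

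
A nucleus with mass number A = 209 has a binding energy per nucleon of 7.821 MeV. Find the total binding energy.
B.E. = 7.821 × 209 = 1635 MeV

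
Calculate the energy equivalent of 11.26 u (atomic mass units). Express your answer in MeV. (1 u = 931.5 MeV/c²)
E = mc² = 10490 MeV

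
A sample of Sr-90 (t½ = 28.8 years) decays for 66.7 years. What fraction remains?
N/N₀ = (1/2)^(t/t½) = 0.2008 = 20.1%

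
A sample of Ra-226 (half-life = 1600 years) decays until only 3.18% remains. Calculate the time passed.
t = t½ × log₂(N₀/N) = 7960 years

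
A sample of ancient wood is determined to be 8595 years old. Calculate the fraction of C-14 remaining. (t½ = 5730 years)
N/N₀ = (1/2)^(t/t½) = 0.3536 = 35.4%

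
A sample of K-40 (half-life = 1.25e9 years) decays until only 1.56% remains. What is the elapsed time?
t = t½ × log₂(N₀/N) = 7.503e9 years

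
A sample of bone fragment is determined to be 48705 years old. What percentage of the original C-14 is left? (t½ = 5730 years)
N/N₀ = (1/2)^(t/t½) = 0.002762 = 0.276%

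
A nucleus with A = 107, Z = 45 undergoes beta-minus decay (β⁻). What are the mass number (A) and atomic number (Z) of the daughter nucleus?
Daughter: A = 107, Z = 46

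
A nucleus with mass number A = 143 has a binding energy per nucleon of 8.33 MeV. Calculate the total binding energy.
B.E. = 8.33 × 143 = 1191 MeV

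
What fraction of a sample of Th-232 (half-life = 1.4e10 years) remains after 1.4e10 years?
N/N₀ = (1/2)^(t/t½) = 0.5 = 50%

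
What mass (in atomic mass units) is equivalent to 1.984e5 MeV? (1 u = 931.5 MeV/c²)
m = E/c² = 213 u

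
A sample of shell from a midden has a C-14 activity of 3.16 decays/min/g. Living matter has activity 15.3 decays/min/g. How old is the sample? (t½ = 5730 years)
Age = t½ × log₂(A₀/A) = 13040 years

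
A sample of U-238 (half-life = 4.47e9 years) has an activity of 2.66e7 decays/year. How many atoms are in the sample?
N = A/λ = 1.715e17 atoms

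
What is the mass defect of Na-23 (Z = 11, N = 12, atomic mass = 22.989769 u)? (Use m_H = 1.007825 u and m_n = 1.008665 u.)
Δm = Z·m_H + N·m_n − M = 0.2003 u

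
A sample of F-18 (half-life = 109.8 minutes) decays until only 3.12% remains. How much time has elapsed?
t = t½ × log₂(N₀/N) = 549.3 minutes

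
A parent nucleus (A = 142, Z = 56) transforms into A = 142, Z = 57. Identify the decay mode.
ΔA = 0, ΔZ = +1 ⇒ beta-minus decay (β⁻)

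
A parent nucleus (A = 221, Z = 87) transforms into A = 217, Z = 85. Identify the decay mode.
ΔA = -4, ΔZ = -2 ⇒ alpha decay (α)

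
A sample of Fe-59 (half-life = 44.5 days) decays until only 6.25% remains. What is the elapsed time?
t = t½ × log₂(N₀/N) = 178 days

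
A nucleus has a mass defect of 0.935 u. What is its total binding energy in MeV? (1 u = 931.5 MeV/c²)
B.E. = Δm × 931.5 = 871 MeV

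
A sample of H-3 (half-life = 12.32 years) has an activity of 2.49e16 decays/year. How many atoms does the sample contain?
N = A/λ = 4.426e17 atoms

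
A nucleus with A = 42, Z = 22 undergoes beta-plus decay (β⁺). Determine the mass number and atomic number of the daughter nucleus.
Daughter: A = 42, Z = 21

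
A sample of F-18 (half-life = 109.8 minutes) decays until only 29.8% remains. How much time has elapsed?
t = t½ × log₂(N₀/N) = 191.8 minutes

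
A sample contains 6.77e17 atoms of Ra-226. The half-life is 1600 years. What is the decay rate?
A = λN = 2.933e14 decays/year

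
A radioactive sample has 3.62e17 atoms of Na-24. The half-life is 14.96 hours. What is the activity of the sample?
A = λN = 1.677e16 decays/hour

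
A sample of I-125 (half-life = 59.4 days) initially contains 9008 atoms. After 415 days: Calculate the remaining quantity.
N = N₀(1/2)^(t/t½) = 71.04 atoms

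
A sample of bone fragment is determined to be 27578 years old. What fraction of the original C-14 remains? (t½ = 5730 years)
N/N₀ = (1/2)^(t/t½) = 0.03558 = 3.56%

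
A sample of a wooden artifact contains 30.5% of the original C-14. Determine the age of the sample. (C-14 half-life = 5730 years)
Age = t½ × log₂(1/ratio) = 9816 years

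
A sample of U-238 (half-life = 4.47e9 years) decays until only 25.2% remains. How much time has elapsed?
t = t½ × log₂(N₀/N) = 8.889e9 years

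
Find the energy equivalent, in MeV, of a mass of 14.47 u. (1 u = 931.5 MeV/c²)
E = mc² = 13480 MeV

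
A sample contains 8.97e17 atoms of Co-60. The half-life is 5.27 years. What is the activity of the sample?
A = λN = 1.18e17 decays/year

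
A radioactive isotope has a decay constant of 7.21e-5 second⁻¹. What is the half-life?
t½ = ln(2)/λ = 9614 seconds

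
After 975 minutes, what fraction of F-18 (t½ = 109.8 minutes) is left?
N/N₀ = (1/2)^(t/t½) = 0.002123 = 0.212%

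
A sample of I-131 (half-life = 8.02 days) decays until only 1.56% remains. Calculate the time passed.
t = t½ × log₂(N₀/N) = 48.14 days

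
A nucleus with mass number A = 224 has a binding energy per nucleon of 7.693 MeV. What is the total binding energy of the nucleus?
B.E. = 7.693 × 224 = 1723 MeV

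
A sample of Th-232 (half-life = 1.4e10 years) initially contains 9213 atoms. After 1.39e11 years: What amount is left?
N = N₀(1/2)^(t/t½) = 9.454 atoms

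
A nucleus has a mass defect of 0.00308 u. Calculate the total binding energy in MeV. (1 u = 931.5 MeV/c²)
B.E. = Δm × 931.5 = 2.869 MeV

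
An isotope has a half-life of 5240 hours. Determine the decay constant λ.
λ = ln(2)/t½ = 1.323e-4 hour⁻¹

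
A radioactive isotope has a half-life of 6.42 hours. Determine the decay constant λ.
λ = ln(2)/t½ = 0.108 hour⁻¹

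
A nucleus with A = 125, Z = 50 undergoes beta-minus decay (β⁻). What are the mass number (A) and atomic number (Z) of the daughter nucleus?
Daughter: A = 125, Z = 51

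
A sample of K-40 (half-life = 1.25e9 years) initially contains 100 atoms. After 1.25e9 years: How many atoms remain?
N = N₀(1/2)^(t/t½) = 50 atoms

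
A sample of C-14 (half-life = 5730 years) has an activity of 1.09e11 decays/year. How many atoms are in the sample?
N = A/λ = 9.011e14 atoms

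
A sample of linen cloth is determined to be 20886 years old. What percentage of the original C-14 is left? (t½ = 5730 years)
N/N₀ = (1/2)^(t/t½) = 0.07994 = 7.99%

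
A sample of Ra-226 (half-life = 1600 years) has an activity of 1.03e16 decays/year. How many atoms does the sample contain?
N = A/λ = 2.378e19 atoms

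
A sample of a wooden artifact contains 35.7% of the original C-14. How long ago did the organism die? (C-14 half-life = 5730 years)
Age = t½ × log₂(1/ratio) = 8515 years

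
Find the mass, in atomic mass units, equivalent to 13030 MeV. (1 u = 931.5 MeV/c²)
m = E/c² = 13.99 u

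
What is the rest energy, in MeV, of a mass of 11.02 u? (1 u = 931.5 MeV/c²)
E = mc² = 10270 MeV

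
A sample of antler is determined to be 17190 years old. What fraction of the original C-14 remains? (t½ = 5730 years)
N/N₀ = (1/2)^(t/t½) = 0.125 = 12.5%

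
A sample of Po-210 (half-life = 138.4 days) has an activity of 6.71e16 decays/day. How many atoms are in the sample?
N = A/λ = 1.34e19 atoms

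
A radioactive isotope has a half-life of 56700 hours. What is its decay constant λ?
λ = ln(2)/t½ = 1.222e-5 hour⁻¹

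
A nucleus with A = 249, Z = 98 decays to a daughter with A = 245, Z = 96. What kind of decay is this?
ΔA = -4, ΔZ = -2 ⇒ alpha decay (α)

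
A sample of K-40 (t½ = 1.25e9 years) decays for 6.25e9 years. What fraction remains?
N/N₀ = (1/2)^(t/t½) = 0.03125 = 3.12%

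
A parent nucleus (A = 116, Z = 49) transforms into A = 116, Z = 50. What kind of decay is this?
ΔA = 0, ΔZ = +1 ⇒ beta-minus decay (β⁻)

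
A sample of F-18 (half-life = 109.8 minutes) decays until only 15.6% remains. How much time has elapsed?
t = t½ × log₂(N₀/N) = 294.3 minutes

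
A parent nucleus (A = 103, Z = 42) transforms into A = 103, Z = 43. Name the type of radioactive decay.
ΔA = 0, ΔZ = +1 ⇒ beta-minus decay (β⁻)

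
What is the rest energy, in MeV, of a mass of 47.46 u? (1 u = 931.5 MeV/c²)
E = mc² = 44210 MeV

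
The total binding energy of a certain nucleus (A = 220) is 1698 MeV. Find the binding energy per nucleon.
B.E./A = 1698/220 = 7.718 MeV/nucleon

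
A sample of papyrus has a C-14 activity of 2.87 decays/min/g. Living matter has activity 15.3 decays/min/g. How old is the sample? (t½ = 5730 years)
Age = t½ × log₂(A₀/A) = 13830 years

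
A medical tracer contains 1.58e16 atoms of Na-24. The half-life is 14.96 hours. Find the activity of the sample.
A = λN = 7.321e14 decays/hour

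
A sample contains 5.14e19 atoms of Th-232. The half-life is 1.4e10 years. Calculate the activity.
A = λN = 2.545e9 decays/year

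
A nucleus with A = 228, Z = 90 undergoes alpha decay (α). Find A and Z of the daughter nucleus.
Daughter: A = 224, Z = 88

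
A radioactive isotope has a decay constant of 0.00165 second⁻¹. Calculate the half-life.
t½ = ln(2)/λ = 420.1 seconds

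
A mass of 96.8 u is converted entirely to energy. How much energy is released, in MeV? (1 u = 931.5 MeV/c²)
E = mc² = 90170 MeV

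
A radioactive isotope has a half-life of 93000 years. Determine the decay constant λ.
λ = ln(2)/t½ = 7.453e-6 year⁻¹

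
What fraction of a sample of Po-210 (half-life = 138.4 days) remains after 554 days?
N/N₀ = (1/2)^(t/t½) = 0.06237 = 6.24%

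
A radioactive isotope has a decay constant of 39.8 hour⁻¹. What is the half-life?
t½ = ln(2)/λ = 0.01742 hours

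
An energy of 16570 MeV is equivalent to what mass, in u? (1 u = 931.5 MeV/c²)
m = E/c² = 17.79 u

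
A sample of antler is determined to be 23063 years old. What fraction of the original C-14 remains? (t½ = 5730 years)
N/N₀ = (1/2)^(t/t½) = 0.06143 = 6.14%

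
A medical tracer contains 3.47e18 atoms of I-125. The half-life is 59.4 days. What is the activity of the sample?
A = λN = 4.049e16 decays/day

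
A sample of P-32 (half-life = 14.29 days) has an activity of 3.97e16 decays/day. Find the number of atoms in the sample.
N = A/λ = 8.185e17 atoms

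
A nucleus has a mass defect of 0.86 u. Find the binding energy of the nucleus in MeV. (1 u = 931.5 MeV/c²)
B.E. = Δm × 931.5 = 801.1 MeV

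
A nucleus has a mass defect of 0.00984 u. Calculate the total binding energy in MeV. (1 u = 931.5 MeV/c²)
B.E. = Δm × 931.5 = 9.166 MeV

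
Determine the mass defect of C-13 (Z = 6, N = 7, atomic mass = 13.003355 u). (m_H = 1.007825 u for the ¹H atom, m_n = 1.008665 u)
Δm = Z·m_H + N·m_n − M = 0.1043 u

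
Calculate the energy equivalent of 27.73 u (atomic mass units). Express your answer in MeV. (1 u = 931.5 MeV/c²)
E = mc² = 25830 MeV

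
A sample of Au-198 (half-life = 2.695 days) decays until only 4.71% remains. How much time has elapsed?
t = t½ × log₂(N₀/N) = 11.88 days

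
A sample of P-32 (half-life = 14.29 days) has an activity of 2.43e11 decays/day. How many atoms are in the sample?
N = A/λ = 5.01e12 atoms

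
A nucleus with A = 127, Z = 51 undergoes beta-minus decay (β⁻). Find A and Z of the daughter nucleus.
Daughter: A = 127, Z = 52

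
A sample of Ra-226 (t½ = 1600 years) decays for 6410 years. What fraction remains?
N/N₀ = (1/2)^(t/t½) = 0.06223 = 6.22%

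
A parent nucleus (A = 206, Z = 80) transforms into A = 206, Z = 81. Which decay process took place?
ΔA = 0, ΔZ = +1 ⇒ beta-minus decay (β⁻)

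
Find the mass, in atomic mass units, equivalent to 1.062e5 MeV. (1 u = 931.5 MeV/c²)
m = E/c² = 114 u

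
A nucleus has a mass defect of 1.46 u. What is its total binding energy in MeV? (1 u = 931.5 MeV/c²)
B.E. = Δm × 931.5 = 1360 MeV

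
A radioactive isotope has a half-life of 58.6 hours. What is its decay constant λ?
λ = ln(2)/t½ = 0.01183 hour⁻¹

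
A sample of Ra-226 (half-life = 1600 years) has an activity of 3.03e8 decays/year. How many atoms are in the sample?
N = A/λ = 6.994e11 atoms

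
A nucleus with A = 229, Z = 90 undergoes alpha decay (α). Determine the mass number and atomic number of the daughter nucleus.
Daughter: A = 225, Z = 88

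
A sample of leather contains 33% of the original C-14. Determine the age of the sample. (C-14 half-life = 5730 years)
Age = t½ × log₂(1/ratio) = 9165 years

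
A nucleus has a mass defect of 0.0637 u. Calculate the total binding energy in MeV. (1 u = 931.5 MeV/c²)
B.E. = Δm × 931.5 = 59.34 MeV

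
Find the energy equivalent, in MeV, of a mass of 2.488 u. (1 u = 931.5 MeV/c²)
E = mc² = 2318 MeV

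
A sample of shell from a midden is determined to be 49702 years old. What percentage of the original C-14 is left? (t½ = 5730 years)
N/N₀ = (1/2)^(t/t½) = 0.002448 = 0.245%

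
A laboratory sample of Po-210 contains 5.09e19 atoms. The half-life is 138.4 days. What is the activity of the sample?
A = λN = 2.549e17 decays/day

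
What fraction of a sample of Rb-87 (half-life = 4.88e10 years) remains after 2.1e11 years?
N/N₀ = (1/2)^(t/t½) = 0.05065 = 5.07%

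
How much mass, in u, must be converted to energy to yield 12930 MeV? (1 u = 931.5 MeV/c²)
m = E/c² = 13.88 u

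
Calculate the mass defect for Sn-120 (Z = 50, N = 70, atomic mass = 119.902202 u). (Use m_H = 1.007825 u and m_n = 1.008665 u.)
Δm = Z·m_H + N·m_n − M = 1.096 u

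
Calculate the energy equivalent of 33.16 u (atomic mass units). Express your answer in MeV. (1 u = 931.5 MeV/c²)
E = mc² = 30890 MeV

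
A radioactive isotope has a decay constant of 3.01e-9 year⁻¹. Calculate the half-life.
t½ = ln(2)/λ = 2.303e8 years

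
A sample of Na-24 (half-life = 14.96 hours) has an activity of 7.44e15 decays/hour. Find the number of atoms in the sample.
N = A/λ = 1.606e17 atoms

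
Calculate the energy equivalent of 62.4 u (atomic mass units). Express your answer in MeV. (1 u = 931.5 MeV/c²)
E = mc² = 58130 MeV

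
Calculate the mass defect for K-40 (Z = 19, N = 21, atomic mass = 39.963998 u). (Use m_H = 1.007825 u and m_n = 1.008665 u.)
Δm = Z·m_H + N·m_n − M = 0.3666 u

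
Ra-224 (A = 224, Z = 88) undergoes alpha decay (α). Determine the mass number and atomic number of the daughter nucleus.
Daughter: A = 220, Z = 86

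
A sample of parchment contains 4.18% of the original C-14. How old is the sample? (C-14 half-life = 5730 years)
Age = t½ × log₂(1/ratio) = 26250 years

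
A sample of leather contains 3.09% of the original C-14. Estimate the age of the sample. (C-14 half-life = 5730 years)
Age = t½ × log₂(1/ratio) = 28740 years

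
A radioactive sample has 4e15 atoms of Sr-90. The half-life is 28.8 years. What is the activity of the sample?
A = λN = 9.627e13 decays/year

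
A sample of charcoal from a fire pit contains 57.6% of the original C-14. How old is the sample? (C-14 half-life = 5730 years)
Age = t½ × log₂(1/ratio) = 4560 years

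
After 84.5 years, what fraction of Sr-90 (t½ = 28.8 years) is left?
N/N₀ = (1/2)^(t/t½) = 0.1308 = 13.1%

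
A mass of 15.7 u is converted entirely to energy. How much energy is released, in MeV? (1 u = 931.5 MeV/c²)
E = mc² = 14620 MeV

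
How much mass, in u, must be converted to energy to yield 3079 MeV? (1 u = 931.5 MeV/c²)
m = E/c² = 3.305 u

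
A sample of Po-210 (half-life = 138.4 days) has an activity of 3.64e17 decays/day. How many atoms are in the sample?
N = A/λ = 7.268e19 atoms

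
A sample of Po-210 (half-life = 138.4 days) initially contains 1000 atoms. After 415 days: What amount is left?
N = N₀(1/2)^(t/t½) = 125.1 atoms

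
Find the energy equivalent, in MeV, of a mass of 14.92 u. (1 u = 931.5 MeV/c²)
E = mc² = 13900 MeV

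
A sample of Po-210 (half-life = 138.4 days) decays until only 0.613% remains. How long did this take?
t = t½ × log₂(N₀/N) = 1017 days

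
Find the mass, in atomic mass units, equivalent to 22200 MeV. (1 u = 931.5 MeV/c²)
m = E/c² = 23.83 u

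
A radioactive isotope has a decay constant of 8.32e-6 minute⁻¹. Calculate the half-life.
t½ = ln(2)/λ = 83310 minutes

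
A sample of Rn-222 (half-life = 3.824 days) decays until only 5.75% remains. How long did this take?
t = t½ × log₂(N₀/N) = 15.76 days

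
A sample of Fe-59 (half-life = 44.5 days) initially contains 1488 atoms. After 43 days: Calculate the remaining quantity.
N = N₀(1/2)^(t/t½) = 761.6 atoms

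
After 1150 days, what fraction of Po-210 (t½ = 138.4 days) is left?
N/N₀ = (1/2)^(t/t½) = 0.003153 = 0.315%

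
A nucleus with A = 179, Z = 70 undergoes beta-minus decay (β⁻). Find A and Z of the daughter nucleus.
Daughter: A = 179, Z = 71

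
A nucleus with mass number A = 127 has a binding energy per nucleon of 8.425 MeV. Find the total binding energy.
B.E. = 8.425 × 127 = 1070 MeV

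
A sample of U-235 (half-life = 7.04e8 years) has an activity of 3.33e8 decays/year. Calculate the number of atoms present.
N = A/λ = 3.382e17 atoms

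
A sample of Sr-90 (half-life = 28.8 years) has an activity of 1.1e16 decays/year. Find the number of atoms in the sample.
N = A/λ = 4.57e17 atoms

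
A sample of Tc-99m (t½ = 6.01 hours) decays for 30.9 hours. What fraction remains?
N/N₀ = (1/2)^(t/t½) = 0.02833 = 2.83%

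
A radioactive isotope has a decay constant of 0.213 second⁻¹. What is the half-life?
t½ = ln(2)/λ = 3.254 seconds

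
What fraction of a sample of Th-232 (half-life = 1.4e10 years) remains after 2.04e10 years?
N/N₀ = (1/2)^(t/t½) = 0.3642 = 36.4%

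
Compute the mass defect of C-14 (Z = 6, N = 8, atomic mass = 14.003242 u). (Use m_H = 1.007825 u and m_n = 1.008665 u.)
Δm = Z·m_H + N·m_n − M = 0.113 u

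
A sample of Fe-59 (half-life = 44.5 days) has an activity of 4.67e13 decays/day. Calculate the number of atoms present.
N = A/λ = 2.998e15 atoms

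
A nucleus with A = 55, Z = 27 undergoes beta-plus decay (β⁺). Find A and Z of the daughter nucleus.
Daughter: A = 55, Z = 26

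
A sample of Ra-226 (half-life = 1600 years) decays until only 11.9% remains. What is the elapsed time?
t = t½ × log₂(N₀/N) = 4914 years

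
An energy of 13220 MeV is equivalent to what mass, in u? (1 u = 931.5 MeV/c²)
m = E/c² = 14.19 u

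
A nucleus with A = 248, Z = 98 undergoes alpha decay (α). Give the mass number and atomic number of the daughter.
Daughter: A = 244, Z = 96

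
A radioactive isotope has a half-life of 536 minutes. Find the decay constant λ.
λ = ln(2)/t½ = 0.001293 minute⁻¹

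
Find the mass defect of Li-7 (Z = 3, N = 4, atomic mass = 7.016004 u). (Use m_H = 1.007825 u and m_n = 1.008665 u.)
Δm = Z·m_H + N·m_n − M = 0.04213 u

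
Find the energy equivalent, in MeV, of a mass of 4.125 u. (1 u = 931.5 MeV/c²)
E = mc² = 3842 MeV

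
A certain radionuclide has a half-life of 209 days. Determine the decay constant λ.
λ = ln(2)/t½ = 0.003316 day⁻¹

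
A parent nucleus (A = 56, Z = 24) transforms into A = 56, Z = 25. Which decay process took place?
ΔA = 0, ΔZ = +1 ⇒ beta-minus decay (β⁻)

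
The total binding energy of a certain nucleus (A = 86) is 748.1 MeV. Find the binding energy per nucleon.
B.E./A = 748.1/86 = 8.699 MeV/nucleon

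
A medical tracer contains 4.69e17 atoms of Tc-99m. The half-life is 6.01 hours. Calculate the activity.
A = λN = 5.409e16 decays/hour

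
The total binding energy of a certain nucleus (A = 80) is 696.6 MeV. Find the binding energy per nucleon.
B.E./A = 696.6/80 = 8.707 MeV/nucleon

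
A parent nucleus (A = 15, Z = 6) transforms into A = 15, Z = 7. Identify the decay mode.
ΔA = 0, ΔZ = +1 ⇒ beta-minus decay (β⁻)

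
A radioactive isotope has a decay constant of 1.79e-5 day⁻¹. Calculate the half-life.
t½ = ln(2)/λ = 38720 days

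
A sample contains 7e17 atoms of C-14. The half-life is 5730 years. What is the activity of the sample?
A = λN = 8.468e13 decays/year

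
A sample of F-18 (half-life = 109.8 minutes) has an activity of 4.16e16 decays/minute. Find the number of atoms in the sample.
N = A/λ = 6.59e18 atoms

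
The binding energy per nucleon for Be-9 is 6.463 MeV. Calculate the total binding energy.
B.E. = 6.463 × 9 = 58.17 MeV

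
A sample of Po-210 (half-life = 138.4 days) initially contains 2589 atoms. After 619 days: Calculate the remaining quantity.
N = N₀(1/2)^(t/t½) = 116.6 atoms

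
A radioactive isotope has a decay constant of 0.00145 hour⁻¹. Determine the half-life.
t½ = ln(2)/λ = 478 hours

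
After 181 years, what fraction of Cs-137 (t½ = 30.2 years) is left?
N/N₀ = (1/2)^(t/t½) = 0.0157 = 1.57%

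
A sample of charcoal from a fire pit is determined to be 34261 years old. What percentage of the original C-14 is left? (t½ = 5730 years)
N/N₀ = (1/2)^(t/t½) = 0.01585 = 1.59%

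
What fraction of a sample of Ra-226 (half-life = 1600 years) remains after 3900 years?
N/N₀ = (1/2)^(t/t½) = 0.1846 = 18.5%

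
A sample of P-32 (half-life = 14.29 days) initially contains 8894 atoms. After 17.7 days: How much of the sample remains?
N = N₀(1/2)^(t/t½) = 3769 atoms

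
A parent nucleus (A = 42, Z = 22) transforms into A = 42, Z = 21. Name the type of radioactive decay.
ΔA = 0, ΔZ = -1 ⇒ beta-plus decay (β⁺) or electron capture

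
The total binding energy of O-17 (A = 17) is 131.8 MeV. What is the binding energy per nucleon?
B.E./A = 131.8/17 = 7.753 MeV/nucleon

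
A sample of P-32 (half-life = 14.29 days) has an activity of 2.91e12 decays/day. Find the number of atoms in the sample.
N = A/λ = 5.999e13 atoms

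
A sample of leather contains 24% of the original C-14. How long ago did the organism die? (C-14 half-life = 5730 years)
Age = t½ × log₂(1/ratio) = 11800 years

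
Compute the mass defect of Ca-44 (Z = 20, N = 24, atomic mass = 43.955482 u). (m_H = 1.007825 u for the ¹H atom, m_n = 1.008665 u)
Δm = Z·m_H + N·m_n − M = 0.409 u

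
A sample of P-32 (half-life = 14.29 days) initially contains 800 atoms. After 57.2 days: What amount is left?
N = N₀(1/2)^(t/t½) = 49.9 atoms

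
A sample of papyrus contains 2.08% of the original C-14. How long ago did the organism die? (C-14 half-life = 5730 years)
Age = t½ × log₂(1/ratio) = 32020 years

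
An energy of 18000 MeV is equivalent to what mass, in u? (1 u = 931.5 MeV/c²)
m = E/c² = 19.32 u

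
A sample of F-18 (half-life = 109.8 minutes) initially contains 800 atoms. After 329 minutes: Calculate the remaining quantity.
N = N₀(1/2)^(t/t½) = 100.3 atoms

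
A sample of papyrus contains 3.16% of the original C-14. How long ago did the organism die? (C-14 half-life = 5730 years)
Age = t½ × log₂(1/ratio) = 28560 years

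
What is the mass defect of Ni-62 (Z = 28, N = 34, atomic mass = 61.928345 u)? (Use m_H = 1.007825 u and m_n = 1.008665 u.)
Δm = Z·m_H + N·m_n − M = 0.5854 u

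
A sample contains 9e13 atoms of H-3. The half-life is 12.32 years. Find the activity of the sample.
A = λN = 5.064e12 decays/year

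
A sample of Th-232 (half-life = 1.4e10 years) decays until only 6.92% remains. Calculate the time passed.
t = t½ × log₂(N₀/N) = 5.394e10 years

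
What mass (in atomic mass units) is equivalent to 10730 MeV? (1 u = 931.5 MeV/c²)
m = E/c² = 11.52 u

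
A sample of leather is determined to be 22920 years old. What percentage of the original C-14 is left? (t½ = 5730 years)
N/N₀ = (1/2)^(t/t½) = 0.0625 = 6.25%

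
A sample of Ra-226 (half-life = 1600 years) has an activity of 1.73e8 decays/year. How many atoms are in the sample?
N = A/λ = 3.993e11 atoms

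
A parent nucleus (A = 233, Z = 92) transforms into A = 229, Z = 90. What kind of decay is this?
ΔA = -4, ΔZ = -2 ⇒ alpha decay (α)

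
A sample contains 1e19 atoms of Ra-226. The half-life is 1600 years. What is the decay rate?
A = λN = 4.332e15 decays/year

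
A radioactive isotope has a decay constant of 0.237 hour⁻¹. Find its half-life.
t½ = ln(2)/λ = 2.925 hours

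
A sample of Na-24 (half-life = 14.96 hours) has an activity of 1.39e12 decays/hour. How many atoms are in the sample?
N = A/λ = 3e13 atoms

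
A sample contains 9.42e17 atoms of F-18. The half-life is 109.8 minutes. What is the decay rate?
A = λN = 5.947e15 decays/minute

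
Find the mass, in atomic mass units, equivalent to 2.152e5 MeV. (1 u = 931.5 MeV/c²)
m = E/c² = 231 u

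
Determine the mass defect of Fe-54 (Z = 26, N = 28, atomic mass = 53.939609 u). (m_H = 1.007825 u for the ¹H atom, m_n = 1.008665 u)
Δm = Z·m_H + N·m_n − M = 0.5065 u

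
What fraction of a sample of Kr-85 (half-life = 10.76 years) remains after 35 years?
N/N₀ = (1/2)^(t/t½) = 0.1049 = 10.5%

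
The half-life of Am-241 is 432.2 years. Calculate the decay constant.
λ = ln(2)/t½ = 0.001604 year⁻¹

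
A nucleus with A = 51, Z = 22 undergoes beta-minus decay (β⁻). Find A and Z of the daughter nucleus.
Daughter: A = 51, Z = 23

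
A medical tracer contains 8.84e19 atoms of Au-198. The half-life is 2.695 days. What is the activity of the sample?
A = λN = 2.274e19 decays/day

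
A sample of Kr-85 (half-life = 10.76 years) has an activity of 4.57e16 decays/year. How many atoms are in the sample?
N = A/λ = 7.094e17 atoms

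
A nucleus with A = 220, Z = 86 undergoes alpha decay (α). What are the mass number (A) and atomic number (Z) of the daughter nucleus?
Daughter: A = 216, Z = 84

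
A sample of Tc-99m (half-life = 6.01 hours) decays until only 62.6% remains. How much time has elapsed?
t = t½ × log₂(N₀/N) = 4.061 hours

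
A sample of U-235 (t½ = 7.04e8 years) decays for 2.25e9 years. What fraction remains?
N/N₀ = (1/2)^(t/t½) = 0.1091 = 10.9%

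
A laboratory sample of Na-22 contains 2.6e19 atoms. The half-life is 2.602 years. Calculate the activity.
A = λN = 6.926e18 decays/year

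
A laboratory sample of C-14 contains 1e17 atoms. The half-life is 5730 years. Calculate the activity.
A = λN = 1.21e13 decays/year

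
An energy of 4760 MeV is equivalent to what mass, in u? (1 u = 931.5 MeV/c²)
m = E/c² = 5.11 u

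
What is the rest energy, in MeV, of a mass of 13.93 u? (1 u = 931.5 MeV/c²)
E = mc² = 12980 MeV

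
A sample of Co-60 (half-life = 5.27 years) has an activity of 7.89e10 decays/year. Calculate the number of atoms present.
N = A/λ = 5.999e11 atoms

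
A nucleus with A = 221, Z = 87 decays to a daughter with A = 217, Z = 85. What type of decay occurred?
ΔA = -4, ΔZ = -2 ⇒ alpha decay (α)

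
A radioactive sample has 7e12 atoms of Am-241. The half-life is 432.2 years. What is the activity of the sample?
A = λN = 1.123e10 decays/year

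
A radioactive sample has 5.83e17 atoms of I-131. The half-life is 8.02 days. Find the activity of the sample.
A = λN = 5.039e16 decays/day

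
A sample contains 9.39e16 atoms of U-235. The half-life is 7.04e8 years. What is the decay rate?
A = λN = 9.245e7 decays/year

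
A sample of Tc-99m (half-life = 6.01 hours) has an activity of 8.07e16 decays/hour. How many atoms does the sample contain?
N = A/λ = 6.997e17 atoms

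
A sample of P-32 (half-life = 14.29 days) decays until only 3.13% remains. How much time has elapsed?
t = t½ × log₂(N₀/N) = 71.42 days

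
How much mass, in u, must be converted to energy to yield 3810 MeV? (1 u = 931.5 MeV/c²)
m = E/c² = 4.09 u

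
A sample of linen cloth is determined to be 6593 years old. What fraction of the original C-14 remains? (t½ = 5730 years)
N/N₀ = (1/2)^(t/t½) = 0.4504 = 45%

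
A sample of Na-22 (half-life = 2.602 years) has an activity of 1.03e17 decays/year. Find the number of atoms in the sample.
N = A/λ = 3.867e17 atoms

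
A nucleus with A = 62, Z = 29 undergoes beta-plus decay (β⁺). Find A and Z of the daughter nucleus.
Daughter: A = 62, Z = 28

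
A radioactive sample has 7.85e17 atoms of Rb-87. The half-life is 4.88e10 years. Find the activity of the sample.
A = λN = 1.115e7 decays/year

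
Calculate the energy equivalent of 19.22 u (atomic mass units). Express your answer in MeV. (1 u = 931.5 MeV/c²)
E = mc² = 17900 MeV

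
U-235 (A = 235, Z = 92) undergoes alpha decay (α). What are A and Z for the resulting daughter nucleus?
Daughter: A = 231, Z = 90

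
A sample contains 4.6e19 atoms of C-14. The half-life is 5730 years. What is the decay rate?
A = λN = 5.565e15 decays/year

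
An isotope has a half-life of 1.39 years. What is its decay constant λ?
λ = ln(2)/t½ = 0.4987 year⁻¹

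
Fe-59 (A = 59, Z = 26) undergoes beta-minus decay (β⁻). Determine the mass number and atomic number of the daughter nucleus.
Daughter: A = 59, Z = 27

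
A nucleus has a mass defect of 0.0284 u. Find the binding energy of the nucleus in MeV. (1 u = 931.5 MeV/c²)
B.E. = Δm × 931.5 = 26.45 MeV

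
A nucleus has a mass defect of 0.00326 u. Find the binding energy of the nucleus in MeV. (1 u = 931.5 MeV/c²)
B.E. = Δm × 931.5 = 3.037 MeV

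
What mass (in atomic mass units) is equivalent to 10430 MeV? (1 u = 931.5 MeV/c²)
m = E/c² = 11.2 u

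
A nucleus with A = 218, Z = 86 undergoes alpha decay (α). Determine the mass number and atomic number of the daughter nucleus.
Daughter: A = 214, Z = 84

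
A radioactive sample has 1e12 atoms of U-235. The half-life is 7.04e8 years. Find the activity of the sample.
A = λN = 984.6 decays/year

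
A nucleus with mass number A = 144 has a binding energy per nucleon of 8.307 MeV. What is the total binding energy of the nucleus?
B.E. = 8.307 × 144 = 1196 MeV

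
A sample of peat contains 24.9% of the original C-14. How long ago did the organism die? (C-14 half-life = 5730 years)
Age = t½ × log₂(1/ratio) = 11490 years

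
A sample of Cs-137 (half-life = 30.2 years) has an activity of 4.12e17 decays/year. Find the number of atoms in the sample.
N = A/λ = 1.795e19 atoms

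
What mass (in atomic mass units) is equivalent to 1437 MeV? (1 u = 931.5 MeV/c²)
m = E/c² = 1.543 u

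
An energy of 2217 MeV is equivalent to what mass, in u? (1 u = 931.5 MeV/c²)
m = E/c² = 2.38 u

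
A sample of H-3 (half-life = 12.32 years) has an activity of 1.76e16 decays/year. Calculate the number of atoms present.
N = A/λ = 3.128e17 atoms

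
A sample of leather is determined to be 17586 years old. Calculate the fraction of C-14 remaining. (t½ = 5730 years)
N/N₀ = (1/2)^(t/t½) = 0.1192 = 11.9%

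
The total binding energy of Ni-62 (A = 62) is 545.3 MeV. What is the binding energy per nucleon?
B.E./A = 545.3/62 = 8.795 MeV/nucleon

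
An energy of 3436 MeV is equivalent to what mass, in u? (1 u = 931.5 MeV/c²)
m = E/c² = 3.689 u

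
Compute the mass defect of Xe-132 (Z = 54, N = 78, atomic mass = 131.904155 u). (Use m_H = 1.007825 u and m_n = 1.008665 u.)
Δm = Z·m_H + N·m_n − M = 1.194 u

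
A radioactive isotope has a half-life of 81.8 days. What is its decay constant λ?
λ = ln(2)/t½ = 0.008474 day⁻¹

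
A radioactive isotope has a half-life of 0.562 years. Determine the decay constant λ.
λ = ln(2)/t½ = 1.233 year⁻¹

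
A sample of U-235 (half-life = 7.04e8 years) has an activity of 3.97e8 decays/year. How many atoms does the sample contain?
N = A/λ = 4.032e17 atoms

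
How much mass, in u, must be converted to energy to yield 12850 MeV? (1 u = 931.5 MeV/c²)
m = E/c² = 13.79 u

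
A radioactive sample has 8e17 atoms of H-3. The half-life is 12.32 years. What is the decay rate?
A = λN = 4.501e16 decays/year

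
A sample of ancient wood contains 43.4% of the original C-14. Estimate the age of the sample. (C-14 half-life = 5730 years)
Age = t½ × log₂(1/ratio) = 6900 years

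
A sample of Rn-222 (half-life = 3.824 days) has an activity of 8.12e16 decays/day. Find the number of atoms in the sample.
N = A/λ = 4.48e17 atoms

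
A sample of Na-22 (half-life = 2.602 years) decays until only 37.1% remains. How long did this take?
t = t½ × log₂(N₀/N) = 3.722 years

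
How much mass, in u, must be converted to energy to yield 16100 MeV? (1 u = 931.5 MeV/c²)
m = E/c² = 17.28 u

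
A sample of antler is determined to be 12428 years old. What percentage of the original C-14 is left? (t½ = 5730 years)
N/N₀ = (1/2)^(t/t½) = 0.2224 = 22.2%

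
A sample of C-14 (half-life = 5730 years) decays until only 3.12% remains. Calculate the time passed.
t = t½ × log₂(N₀/N) = 28660 years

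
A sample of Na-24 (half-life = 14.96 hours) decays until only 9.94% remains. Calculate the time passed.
t = t½ × log₂(N₀/N) = 49.83 hours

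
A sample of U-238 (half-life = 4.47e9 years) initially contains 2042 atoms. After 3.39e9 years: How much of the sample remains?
N = N₀(1/2)^(t/t½) = 1207 atoms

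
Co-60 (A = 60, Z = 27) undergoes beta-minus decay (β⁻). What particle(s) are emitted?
β⁻: electron (e⁻) + antineutrino (ν̄ₑ)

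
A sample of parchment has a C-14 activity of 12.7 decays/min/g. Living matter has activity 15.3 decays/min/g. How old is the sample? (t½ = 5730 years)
Age = t½ × log₂(A₀/A) = 1540 years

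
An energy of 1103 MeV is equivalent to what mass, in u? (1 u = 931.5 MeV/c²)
m = E/c² = 1.184 u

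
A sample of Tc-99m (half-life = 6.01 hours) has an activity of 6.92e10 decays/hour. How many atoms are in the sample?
N = A/λ = 6e11 atoms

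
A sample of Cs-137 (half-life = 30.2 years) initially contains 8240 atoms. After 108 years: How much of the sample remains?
N = N₀(1/2)^(t/t½) = 690.9 atoms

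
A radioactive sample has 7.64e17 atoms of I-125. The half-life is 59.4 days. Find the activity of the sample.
A = λN = 8.915e15 decays/day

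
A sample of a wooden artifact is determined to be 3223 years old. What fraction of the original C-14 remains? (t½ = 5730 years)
N/N₀ = (1/2)^(t/t½) = 0.6771 = 67.7%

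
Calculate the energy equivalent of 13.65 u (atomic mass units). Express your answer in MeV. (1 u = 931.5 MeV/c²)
E = mc² = 12710 MeV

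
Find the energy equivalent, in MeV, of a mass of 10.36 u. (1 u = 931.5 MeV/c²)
E = mc² = 9650 MeV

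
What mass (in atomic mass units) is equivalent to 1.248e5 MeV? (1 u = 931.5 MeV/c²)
m = E/c² = 134 u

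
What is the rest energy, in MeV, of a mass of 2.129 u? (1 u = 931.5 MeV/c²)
E = mc² = 1983 MeV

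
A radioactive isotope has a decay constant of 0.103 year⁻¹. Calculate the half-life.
t½ = ln(2)/λ = 6.73 years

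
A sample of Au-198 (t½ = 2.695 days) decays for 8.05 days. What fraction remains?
N/N₀ = (1/2)^(t/t½) = 0.1261 = 12.6%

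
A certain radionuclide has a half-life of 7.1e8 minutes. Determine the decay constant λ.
λ = ln(2)/t½ = 9.763e-10 minute⁻¹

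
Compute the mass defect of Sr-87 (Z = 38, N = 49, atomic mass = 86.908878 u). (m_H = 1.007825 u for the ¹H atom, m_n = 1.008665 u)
Δm = Z·m_H + N·m_n − M = 0.8131 u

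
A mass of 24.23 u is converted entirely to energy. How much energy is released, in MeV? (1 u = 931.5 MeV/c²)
E = mc² = 22570 MeV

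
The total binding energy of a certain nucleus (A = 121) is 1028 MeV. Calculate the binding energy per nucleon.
B.E./A = 1028/121 = 8.496 MeV/nucleon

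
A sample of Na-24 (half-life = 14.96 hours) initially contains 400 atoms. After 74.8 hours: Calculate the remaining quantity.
N = N₀(1/2)^(t/t½) = 12.5 atoms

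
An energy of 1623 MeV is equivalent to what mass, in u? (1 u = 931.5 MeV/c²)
m = E/c² = 1.742 u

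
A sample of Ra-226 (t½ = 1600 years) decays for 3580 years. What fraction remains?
N/N₀ = (1/2)^(t/t½) = 0.2121 = 21.2%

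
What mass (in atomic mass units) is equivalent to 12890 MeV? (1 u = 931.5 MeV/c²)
m = E/c² = 13.84 u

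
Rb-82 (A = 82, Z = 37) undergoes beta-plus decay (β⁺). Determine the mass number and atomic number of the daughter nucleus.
Daughter: A = 82, Z = 36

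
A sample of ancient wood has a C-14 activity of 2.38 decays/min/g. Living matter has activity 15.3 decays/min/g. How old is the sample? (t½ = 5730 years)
Age = t½ × log₂(A₀/A) = 15380 years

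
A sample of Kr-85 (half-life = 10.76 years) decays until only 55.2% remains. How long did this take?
t = t½ × log₂(N₀/N) = 9.224 years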